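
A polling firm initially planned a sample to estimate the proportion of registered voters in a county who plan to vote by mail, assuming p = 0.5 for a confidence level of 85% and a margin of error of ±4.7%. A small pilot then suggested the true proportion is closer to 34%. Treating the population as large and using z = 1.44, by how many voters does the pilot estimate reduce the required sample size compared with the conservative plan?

24

Conservative (p = 0.5): n = 1.44² × 0.25 / 0.047² ≈ 234.68 → 235.
Using p = 0.34: p(1−p) = 0.2244, so n = 1.44² × 0.2244 / 0.047² ≈ 210.65 → 211.
Reduction: 235 − 211 = 24.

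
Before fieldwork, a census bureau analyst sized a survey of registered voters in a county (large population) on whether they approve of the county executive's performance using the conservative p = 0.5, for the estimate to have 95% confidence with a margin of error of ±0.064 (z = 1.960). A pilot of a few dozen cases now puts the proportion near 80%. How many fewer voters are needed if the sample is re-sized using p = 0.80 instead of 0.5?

84

Conservative (p = 0.5): n = 1.960² × 0.25 / 0.064² ≈ 234.47 → 235.
Using p = 0.80: p(1−p) = 0.1600, so n = 1.960² × 0.1600 / 0.064² ≈ 150.06 → 151.
Reduction: 235 − 151 = 84.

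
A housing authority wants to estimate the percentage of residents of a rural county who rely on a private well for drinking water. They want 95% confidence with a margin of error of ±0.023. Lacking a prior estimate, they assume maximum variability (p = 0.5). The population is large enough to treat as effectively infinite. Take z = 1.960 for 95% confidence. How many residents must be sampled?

1816

With p = 0.5, p(1−p) = 0.25.
n = z²·p(1−p)/E² = 1.960² × 0.2500 / 0.023² = 3.8416 × 0.2500 / 0.000529 ≈ 1815.50.
Rounding up gives n = 1816.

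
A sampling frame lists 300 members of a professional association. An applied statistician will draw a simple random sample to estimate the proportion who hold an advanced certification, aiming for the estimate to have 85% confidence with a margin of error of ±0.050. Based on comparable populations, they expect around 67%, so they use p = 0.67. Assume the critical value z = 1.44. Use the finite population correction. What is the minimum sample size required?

115

Unadjusted: n₀ = 1.44² × 0.67 × 0.33 / 0.050² ≈ 183.39, so n₀ = 184.
Finite population correction with N = 300: n = n₀ / (1 + (n₀−1)/N) = 184 / (1 + 183/300) = 184 / 1.6100 ≈ 114.29.
Rounding up, n = 115.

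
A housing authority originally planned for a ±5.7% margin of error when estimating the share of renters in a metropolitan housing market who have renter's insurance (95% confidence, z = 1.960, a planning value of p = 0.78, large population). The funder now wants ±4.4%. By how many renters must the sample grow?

At ±5.7%: n = 1.960² × 0.1716 / 0.057² ≈ 202.90 → 203.
At ±4.4%: n = 1.960² × 0.1716 / 0.044² ≈ 340.51 → 341.
Additional respondents: 341 − 203 = 138.

138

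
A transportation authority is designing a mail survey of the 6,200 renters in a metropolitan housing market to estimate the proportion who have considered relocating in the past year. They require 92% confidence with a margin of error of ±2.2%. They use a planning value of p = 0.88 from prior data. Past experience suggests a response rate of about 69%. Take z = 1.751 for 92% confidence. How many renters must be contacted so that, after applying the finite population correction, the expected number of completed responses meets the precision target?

Completed interviews needed (unadjusted): n₀ = 1.751² × 0.1056 / 0.022² ≈ 668.95 → 669.
FPC for N = 6,200: n = 669 / (1 + 668/6200) = 669 / 1.1077 ≈ 603.93 → 604.
At a 69% response rate, contacts needed = 604 / 0.69 ≈ 875.36 → 876.

876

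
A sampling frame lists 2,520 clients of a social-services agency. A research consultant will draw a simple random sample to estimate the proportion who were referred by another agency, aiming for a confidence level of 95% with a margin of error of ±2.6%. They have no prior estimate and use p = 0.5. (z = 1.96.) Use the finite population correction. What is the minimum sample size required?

Unadjusted: n₀ = 1.96² × 0.50 × 0.50 / 0.026² ≈ 1420.71, so n₀ = 1421.
Finite population correction with N = 2,520: n = n₀ / (1 + (n₀−1)/N) = 1421 / (1 + 1420/2520) = 1421 / 1.5635 ≈ 908.86.
Rounding up, n = 909.

909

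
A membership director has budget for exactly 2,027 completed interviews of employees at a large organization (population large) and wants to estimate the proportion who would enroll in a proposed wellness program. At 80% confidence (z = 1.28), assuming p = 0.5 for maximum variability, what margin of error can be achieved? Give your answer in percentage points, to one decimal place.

SE(p̂) = √[p(1−p)/n] = √[0.2500/2027] = 0.01111.
E = z × SE = 1.28 × 0.01111 = 0.01422, or 1.4 percentage points.

1.4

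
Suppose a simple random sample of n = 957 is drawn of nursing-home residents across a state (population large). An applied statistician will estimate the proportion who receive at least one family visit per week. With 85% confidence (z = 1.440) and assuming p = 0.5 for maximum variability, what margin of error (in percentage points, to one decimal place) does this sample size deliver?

SE(p̂) = √[p(1−p)/n] = √[0.2500/957] = 0.01616.
E = z × SE = 1.440 × 0.01616 = 0.02327, or 2.3 percentage points.

2.3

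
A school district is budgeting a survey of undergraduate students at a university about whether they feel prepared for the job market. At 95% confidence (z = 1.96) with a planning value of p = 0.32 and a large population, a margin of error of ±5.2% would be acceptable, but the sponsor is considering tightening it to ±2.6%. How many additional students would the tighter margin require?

At ±5.2%: n = 1.96² × 0.2176 / 0.052² ≈ 309.15 → 310.
At ±2.6%: n = 1.96² × 0.2176 / 0.026² ≈ 1236.59 → 1237.
Additional respondents: 1237 − 310 = 927.

927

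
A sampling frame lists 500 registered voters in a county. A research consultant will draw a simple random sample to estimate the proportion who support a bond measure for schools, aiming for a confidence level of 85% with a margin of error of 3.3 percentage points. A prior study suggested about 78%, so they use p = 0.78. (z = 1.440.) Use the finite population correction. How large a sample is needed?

198

Unadjusted: n₀ = 1.440² × 0.78 × 0.22 / 0.033² ≈ 326.75, so n₀ = 327.
Finite population correction with N = 500: n = n₀ / (1 + (n₀−1)/N) = 327 / (1 + 326/500) = 327 / 1.6520 ≈ 197.94.
Rounding up, n = 198.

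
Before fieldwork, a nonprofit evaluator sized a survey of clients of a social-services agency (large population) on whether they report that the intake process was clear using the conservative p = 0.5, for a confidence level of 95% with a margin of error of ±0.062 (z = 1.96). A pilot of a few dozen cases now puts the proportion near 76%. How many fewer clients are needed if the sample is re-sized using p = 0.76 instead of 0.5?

Conservative (p = 0.5): n = 1.96² × 0.25 / 0.062² ≈ 249.84 → 250.
Using p = 0.76: p(1−p) = 0.1824, so n = 1.96² × 0.1824 / 0.062² ≈ 182.29 → 183.
Reduction: 250 − 183 = 67.

67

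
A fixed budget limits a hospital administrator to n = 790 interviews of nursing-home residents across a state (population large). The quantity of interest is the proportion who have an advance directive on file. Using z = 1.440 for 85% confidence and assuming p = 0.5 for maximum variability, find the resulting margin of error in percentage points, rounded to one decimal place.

2.6

SE(p̂) = √[p(1−p)/n] = √[0.2500/790] = 0.01779.
E = z × SE = 1.440 × 0.01779 = 0.02562, or 2.6 percentage points.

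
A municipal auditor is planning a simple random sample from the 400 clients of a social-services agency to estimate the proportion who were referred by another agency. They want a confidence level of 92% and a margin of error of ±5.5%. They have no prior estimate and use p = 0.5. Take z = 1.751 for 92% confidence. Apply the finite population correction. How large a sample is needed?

156

Unadjusted: n₀ = 1.751² × 0.50 × 0.50 / 0.055² ≈ 253.39, so n₀ = 254.
Finite population correction with N = 400: n = n₀ / (1 + (n₀−1)/N) = 254 / (1 + 253/400) = 254 / 1.6325 ≈ 155.59.
Rounding up, n = 156.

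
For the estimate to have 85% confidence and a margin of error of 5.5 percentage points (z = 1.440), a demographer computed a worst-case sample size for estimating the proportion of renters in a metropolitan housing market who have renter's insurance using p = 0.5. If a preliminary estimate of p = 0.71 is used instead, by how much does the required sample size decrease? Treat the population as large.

Conservative (p = 0.5): n = 1.440² × 0.25 / 0.055² ≈ 171.37 → 172.
Using p = 0.71: p(1−p) = 0.2059, so n = 1.440² × 0.2059 / 0.055² ≈ 141.14 → 142.
Reduction: 172 − 142 = 30.

30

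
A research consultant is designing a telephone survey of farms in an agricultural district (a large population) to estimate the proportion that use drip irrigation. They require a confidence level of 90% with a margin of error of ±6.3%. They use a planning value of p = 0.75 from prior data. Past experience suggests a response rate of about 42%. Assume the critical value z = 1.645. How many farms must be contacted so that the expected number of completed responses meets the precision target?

305

Completed interviews needed: n₀ = 1.645² × 0.1875 / 0.063² ≈ 127.84 → 128.
At a 42% response rate, contacts needed = 128 / 0.42 ≈ 304.76 → 305.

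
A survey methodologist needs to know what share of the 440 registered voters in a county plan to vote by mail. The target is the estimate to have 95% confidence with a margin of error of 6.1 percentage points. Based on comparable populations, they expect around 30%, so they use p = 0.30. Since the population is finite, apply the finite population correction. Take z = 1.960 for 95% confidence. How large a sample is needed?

146

Unadjusted: n₀ = 1.960² × 0.30 × 0.70 / 0.061² ≈ 216.81, so n₀ = 217.
Finite population correction with N = 440: n = n₀ / (1 + (n₀−1)/N) = 217 / (1 + 216/440) = 217 / 1.4909 ≈ 145.55.
Rounding up, n = 146.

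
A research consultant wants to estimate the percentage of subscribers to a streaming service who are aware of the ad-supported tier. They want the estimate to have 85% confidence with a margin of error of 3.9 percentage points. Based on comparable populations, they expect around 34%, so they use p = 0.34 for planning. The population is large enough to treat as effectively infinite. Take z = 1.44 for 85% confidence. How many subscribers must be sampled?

With p = 0.34, p(1−p) = 0.2244.
n = z²·p(1−p)/E² = 1.44² × 0.2244 / 0.039² = 2.0736 × 0.2244 / 0.001521 ≈ 305.93.
Rounding up gives n = 306.

306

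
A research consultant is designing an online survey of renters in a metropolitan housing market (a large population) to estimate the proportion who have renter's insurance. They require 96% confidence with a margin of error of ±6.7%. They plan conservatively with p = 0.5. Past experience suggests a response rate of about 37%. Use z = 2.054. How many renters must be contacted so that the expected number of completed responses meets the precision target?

636

Completed interviews needed: n₀ = 2.054² × 0.2500 / 0.067² ≈ 234.96 → 235.
At a 37% response rate, contacts needed = 235 / 0.37 ≈ 635.14 → 636.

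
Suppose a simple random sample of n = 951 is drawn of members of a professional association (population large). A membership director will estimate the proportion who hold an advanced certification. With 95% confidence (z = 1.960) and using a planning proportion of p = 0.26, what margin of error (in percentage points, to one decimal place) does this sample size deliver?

SE(p̂) = √[p(1−p)/n] = √[0.1924/951] = 0.01422.
E = z × SE = 1.960 × 0.01422 = 0.02788, or 2.8 percentage points.

2.8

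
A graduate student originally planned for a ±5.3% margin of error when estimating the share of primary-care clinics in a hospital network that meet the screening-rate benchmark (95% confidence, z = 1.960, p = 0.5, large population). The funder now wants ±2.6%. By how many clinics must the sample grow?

At ±5.3%: n = 1.960² × 0.2500 / 0.053² ≈ 341.90 → 342.
At ±2.6%: n = 1.960² × 0.2500 / 0.026² ≈ 1420.71 → 1421.
Additional respondents: 1421 − 342 = 1079.

1079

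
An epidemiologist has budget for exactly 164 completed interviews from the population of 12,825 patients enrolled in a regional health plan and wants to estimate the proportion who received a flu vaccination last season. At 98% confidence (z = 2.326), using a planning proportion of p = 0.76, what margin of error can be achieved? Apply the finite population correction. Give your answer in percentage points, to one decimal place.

7.7

Finite-population factor: (N−n)/(N−1) = (12825−164)/(12825−1) = 0.9873.
SE(p̂) = √[p(1−p)/n · (N−n)/(N−1)] = √[0.1824/164 × 0.9873] = 0.03314.
E = z × SE = 2.326 × 0.03314 = 0.07708 ≈ 7.7 percentage points.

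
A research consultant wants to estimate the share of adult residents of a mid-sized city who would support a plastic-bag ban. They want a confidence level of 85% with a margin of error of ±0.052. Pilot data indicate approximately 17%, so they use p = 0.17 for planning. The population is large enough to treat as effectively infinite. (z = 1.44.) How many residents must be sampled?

109

With p = 0.17, p(1−p) = 0.1411.
n = z²·p(1−p)/E² = 1.44² × 0.1411 / 0.052² = 2.0736 × 0.1411 / 0.002704 ≈ 108.20.
Rounding up gives n = 109.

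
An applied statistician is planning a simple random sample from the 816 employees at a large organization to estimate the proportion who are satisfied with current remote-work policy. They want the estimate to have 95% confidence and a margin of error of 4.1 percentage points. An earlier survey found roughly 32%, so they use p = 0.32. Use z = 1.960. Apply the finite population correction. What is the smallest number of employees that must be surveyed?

Unadjusted: n₀ = 1.960² × 0.32 × 0.68 / 0.041² ≈ 497.28, so n₀ = 498.
Finite population correction with N = 816: n = n₀ / (1 + (n₀−1)/N) = 498 / (1 + 497/816) = 498 / 1.6091 ≈ 309.50.
Rounding up, n = 310.

310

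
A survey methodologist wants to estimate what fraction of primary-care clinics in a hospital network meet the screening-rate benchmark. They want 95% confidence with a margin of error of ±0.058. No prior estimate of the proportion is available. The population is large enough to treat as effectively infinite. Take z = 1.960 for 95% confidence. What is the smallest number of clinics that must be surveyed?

286

With no prior estimate, use p = 0.5, giving p(1−p) = 0.25.
n = z²·p(1−p)/E² = 1.960² × 0.2500 / 0.058² = 3.8416 × 0.2500 / 0.003364 ≈ 285.49.
Rounding up gives n = 286.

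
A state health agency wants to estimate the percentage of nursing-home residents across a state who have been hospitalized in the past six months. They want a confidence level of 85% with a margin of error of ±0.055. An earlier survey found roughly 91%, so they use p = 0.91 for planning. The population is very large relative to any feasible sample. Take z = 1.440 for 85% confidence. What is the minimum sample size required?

With p = 0.91, p(1−p) = 0.0819.
n = z²·p(1−p)/E² = 1.440² × 0.0819 / 0.055² = 2.0736 × 0.0819 / 0.003025 ≈ 56.14.
Rounding up gives n = 57.

57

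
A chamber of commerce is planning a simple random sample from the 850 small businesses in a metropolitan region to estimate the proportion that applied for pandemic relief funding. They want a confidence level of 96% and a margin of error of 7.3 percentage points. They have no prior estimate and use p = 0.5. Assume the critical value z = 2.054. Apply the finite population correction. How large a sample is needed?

161

Unadjusted: n₀ = 2.054² × 0.50 × 0.50 / 0.073² ≈ 197.92, so n₀ = 198.
Finite population correction with N = 850: n = n₀ / (1 + (n₀−1)/N) = 198 / (1 + 197/850) = 198 / 1.2318 ≈ 160.74.
Rounding up, n = 161.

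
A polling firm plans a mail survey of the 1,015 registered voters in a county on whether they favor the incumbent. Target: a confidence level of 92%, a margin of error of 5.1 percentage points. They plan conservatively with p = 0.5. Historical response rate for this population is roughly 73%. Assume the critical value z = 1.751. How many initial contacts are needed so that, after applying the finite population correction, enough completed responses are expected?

314

Completed interviews needed (unadjusted): n₀ = 1.751² × 0.2500 / 0.051² ≈ 294.69 → 295.
FPC for N = 1,015: n = 295 / (1 + 294/1015) = 295 / 1.2897 ≈ 228.74 → 229.
At a 73% response rate, contacts needed = 229 / 0.73 ≈ 313.70 → 314.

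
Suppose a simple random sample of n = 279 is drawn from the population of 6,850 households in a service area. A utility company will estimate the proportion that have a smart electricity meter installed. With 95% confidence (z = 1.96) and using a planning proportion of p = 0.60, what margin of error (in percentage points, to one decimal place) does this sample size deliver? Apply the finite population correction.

5.6

Finite-population factor: (N−n)/(N−1) = (6850−279)/(6850−1) = 0.9594.
SE(p̂) = √[p(1−p)/n · (N−n)/(N−1)] = √[0.2400/279 × 0.9594] = 0.02873.
E = z × SE = 1.96 × 0.02873 = 0.05631 ≈ 5.6 percentage points.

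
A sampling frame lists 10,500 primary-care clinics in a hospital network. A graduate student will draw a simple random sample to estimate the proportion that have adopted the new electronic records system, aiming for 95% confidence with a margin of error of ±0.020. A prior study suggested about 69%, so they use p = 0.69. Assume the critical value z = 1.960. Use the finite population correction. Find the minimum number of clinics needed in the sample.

Unadjusted: n₀ = 1.960² × 0.69 × 0.31 / 0.020² ≈ 2054.30, so n₀ = 2055.
Finite population correction with N = 10,500: n = n₀ / (1 + (n₀−1)/N) = 2055 / (1 + 2054/10500) = 2055 / 1.1956 ≈ 1718.77.
Rounding up, n = 1719.

1719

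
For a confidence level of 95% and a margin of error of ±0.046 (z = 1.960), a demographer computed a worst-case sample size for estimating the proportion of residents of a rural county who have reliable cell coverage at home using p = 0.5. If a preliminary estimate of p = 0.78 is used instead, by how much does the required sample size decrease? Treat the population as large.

Conservative (p = 0.5): n = 1.960² × 0.25 / 0.046² ≈ 453.88 → 454.
Using p = 0.78: p(1−p) = 0.1716, so n = 1.960² × 0.1716 / 0.046² ≈ 311.54 → 312.
Reduction: 454 − 312 = 142.

142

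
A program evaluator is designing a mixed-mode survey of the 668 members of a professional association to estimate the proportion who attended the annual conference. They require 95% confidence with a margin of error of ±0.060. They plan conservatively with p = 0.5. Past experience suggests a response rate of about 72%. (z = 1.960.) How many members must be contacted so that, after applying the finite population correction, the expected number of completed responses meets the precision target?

266

Completed interviews needed (unadjusted): n₀ = 1.960² × 0.2500 / 0.060² ≈ 266.78 → 267.
FPC for N = 668: n = 267 / (1 + 266/668) = 267 / 1.3982 ≈ 190.96 → 191.
At a 72% response rate, contacts needed = 191 / 0.72 ≈ 265.28 → 266.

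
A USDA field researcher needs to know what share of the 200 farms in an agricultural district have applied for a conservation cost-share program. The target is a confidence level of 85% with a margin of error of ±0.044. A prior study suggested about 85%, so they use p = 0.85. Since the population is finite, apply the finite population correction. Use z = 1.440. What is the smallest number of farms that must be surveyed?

82

Unadjusted: n₀ = 1.440² × 0.85 × 0.15 / 0.044² ≈ 136.56, so n₀ = 137.
Finite population correction with N = 200: n = n₀ / (1 + (n₀−1)/N) = 137 / (1 + 136/200) = 137 / 1.6800 ≈ 81.55.
Rounding up, n = 82.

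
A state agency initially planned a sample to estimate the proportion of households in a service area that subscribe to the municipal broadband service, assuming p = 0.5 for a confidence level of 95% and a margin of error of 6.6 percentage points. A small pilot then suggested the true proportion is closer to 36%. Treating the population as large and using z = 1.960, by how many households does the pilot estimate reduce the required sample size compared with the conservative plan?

Conservative (p = 0.5): n = 1.960² × 0.25 / 0.066² ≈ 220.48 → 221.
Using p = 0.36: p(1−p) = 0.2304, so n = 1.960² × 0.2304 / 0.066² ≈ 203.19 → 204.
Reduction: 221 − 204 = 17.

17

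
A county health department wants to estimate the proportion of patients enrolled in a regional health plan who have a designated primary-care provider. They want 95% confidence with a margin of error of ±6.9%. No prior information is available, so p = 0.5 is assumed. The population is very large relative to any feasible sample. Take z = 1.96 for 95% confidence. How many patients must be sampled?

202

With p = 0.5, p(1−p) = 0.25.
n = z²·p(1−p)/E² = 1.96² × 0.2500 / 0.069² = 3.8416 × 0.2500 / 0.004761 ≈ 201.72.
Rounding up gives n = 202.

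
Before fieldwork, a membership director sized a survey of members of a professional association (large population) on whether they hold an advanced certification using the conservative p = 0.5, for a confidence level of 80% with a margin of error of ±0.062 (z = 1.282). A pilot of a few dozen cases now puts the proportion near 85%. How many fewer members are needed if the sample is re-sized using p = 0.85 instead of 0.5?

52

Conservative (p = 0.5): n = 1.282² × 0.25 / 0.062² ≈ 106.89 → 107.
Using p = 0.85: p(1−p) = 0.1275, so n = 1.282² × 0.1275 / 0.062² ≈ 54.51 → 55.
Reduction: 107 − 55 = 52.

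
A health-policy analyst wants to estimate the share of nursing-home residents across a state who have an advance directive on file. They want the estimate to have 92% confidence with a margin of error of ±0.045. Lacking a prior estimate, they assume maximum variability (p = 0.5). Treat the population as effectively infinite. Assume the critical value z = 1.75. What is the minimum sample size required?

With p = 0.5, p(1−p) = 0.25.
n = z²·p(1−p)/E² = 1.75² × 0.2500 / 0.045² = 3.0625 × 0.2500 / 0.002025 ≈ 378.09.
Rounding up gives n = 379.

379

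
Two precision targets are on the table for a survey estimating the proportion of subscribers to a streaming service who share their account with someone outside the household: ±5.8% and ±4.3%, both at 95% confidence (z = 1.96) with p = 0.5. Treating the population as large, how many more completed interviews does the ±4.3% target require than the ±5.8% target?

234

At ±5.8%: n = 1.96² × 0.2500 / 0.058² ≈ 285.49 → 286.
At ±4.3%: n = 1.96² × 0.2500 / 0.043² ≈ 519.42 → 520.
Additional respondents: 520 − 286 = 234.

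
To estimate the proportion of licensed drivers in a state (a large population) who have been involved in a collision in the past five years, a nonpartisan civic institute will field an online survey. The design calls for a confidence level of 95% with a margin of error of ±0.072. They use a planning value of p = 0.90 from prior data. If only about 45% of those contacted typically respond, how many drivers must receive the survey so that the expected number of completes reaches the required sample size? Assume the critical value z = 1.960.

Completed interviews needed: n₀ = 1.960² × 0.0900 / 0.072² ≈ 66.69 → 67.
At a 45% response rate, contacts needed = 67 / 0.45 ≈ 148.89 → 149.

149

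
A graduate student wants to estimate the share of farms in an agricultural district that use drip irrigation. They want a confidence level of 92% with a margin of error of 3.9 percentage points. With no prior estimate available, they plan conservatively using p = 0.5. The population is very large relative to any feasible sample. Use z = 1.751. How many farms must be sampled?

With p = 0.5, p(1−p) = 0.25.
n = z²·p(1−p)/E² = 1.751² × 0.2500 / 0.039² = 3.0660 × 0.2500 / 0.001521 ≈ 503.94.
Rounding up gives n = 504.

504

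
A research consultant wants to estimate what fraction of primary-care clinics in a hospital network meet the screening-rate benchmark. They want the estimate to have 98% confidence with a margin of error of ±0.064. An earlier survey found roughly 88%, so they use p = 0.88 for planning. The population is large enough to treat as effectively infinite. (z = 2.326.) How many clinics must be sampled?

With p = 0.88, p(1−p) = 0.1056.
n = z²·p(1−p)/E² = 2.326² × 0.1056 / 0.064² = 5.4103 × 0.1056 / 0.004096 ≈ 139.48.
Rounding up gives n = 140.

140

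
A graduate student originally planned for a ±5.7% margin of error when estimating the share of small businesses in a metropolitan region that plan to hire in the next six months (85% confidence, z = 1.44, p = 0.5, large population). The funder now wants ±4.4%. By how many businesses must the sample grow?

108

At ±5.7%: n = 1.44² × 0.2500 / 0.057² ≈ 159.56 → 160.
At ±4.4%: n = 1.44² × 0.2500 / 0.044² ≈ 267.77 → 268.
Additional respondents: 268 − 160 = 108.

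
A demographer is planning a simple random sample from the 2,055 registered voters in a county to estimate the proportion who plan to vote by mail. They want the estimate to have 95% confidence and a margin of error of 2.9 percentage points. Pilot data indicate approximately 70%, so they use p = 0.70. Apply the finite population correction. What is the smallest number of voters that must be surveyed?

For 95% confidence, z = 1.960.
Unadjusted: n₀ = 1.960² × 0.70 × 0.30 / 0.029² ≈ 959.26, so n₀ = 960.
Finite population correction with N = 2,055: n = n₀ / (1 + (n₀−1)/N) = 960 / (1 + 959/2055) = 960 / 1.4667 ≈ 654.55.
Rounding up, n = 655.

655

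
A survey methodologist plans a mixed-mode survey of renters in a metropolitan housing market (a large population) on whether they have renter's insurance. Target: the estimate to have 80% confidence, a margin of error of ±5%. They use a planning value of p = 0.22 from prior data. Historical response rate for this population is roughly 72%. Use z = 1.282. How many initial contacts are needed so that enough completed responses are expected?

157

Completed interviews needed: n₀ = 1.282² × 0.1716 / 0.050² ≈ 112.81 → 113.
At a 72% response rate, contacts needed = 113 / 0.72 ≈ 156.94 → 157.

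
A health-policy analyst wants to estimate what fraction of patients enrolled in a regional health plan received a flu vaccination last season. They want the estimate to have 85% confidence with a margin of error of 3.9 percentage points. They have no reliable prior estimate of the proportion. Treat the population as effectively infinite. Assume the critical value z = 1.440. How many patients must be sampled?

341

With no prior estimate, use p = 0.5, giving p(1−p) = 0.25.
n = z²·p(1−p)/E² = 1.440² × 0.2500 / 0.039² = 2.0736 × 0.2500 / 0.001521 ≈ 340.83.
Rounding up gives n = 341.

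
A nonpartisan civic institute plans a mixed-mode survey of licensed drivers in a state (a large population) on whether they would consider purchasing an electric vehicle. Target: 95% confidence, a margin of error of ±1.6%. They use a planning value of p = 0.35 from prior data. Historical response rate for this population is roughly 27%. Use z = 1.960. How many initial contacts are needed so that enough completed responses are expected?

12645

Completed interviews needed: n₀ = 1.960² × 0.2275 / 0.016² ≈ 3413.92 → 3414.
At a 27% response rate, contacts needed = 3414 / 0.27 ≈ 12644.44 → 12645.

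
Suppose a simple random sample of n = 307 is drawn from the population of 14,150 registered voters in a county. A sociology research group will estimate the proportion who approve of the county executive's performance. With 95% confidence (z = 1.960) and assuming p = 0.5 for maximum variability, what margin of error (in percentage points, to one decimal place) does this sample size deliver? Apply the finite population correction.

5.5

Finite-population factor: (N−n)/(N−1) = (14150−307)/(14150−1) = 0.9784.
SE(p̂) = √[p(1−p)/n · (N−n)/(N−1)] = √[0.2500/307 × 0.9784] = 0.02823.
E = z × SE = 1.960 × 0.02823 = 0.05532 ≈ 5.5 percentage points.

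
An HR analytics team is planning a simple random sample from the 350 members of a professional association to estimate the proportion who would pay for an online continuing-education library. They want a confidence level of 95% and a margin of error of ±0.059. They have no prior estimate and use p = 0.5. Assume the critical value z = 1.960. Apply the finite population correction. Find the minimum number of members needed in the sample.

Unadjusted: n₀ = 1.960² × 0.50 × 0.50 / 0.059² ≈ 275.90, so n₀ = 276.
Finite population correction with N = 350: n = n₀ / (1 + (n₀−1)/N) = 276 / (1 + 275/350) = 276 / 1.7857 ≈ 154.56.
Rounding up, n = 155.

155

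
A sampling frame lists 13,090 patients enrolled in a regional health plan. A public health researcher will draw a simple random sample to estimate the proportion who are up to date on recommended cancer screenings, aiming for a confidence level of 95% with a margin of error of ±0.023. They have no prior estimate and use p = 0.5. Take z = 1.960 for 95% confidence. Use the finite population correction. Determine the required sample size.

1595

Unadjusted: n₀ = 1.960² × 0.50 × 0.50 / 0.023² ≈ 1815.50, so n₀ = 1816.
Finite population correction with N = 13,090: n = n₀ / (1 + (n₀−1)/N) = 1816 / (1 + 1815/13090) = 1816 / 1.1387 ≈ 1594.86.
Rounding up, n = 1595.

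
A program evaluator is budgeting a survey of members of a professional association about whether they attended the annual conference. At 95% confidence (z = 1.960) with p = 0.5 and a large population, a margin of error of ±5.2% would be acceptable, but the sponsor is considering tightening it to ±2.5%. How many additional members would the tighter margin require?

At ±5.2%: n = 1.960² × 0.2500 / 0.052² ≈ 355.18 → 356.
At ±2.5%: n = 1.960² × 0.2500 / 0.025² ≈ 1536.64 → 1537.
Additional respondents: 1537 − 356 = 1181.

1181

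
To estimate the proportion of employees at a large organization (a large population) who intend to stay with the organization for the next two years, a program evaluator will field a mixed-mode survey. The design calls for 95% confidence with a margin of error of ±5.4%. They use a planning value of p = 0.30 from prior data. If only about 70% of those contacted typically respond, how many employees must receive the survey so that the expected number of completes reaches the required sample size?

For 95% confidence, z = 1.960.
Completed interviews needed: n₀ = 1.960² × 0.2100 / 0.054² ≈ 276.66 → 277.
At a 70% response rate, contacts needed = 277 / 0.70 ≈ 395.71 → 396.

396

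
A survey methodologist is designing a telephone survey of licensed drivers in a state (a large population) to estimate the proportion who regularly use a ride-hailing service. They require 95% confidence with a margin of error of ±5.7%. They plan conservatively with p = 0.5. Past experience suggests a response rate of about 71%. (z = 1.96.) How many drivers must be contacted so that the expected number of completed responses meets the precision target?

417

Completed interviews needed: n₀ = 1.96² × 0.2500 / 0.057² ≈ 295.60 → 296.
At a 71% response rate, contacts needed = 296 / 0.71 ≈ 416.90 → 417.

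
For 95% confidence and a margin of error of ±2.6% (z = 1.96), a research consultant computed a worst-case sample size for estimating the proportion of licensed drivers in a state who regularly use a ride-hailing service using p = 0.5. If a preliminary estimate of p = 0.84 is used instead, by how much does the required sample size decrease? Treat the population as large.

Conservative (p = 0.5): n = 1.96² × 0.25 / 0.026² ≈ 1420.71 → 1421.
Using p = 0.84: p(1−p) = 0.1344, so n = 1.96² × 0.1344 / 0.026² ≈ 763.77 → 764.
Reduction: 1421 − 764 = 657.

657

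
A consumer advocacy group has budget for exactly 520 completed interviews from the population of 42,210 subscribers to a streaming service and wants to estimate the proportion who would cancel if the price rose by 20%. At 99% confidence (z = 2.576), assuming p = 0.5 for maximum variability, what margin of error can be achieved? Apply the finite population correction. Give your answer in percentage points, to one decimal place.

Finite-population factor: (N−n)/(N−1) = (42210−520)/(42210−1) = 0.9877.
SE(p̂) = √[p(1−p)/n · (N−n)/(N−1)] = √[0.2500/520 × 0.9877] = 0.02179.
E = z × SE = 2.576 × 0.02179 = 0.05613 ≈ 5.6 percentage points.

5.6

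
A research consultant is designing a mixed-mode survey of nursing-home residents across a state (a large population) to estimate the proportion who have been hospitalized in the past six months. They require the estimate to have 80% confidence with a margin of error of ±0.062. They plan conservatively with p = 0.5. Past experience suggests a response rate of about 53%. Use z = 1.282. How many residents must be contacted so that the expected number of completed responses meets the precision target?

Completed interviews needed: n₀ = 1.282² × 0.2500 / 0.062² ≈ 106.89 → 107.
At a 53% response rate, contacts needed = 107 / 0.53 ≈ 201.89 → 202.

202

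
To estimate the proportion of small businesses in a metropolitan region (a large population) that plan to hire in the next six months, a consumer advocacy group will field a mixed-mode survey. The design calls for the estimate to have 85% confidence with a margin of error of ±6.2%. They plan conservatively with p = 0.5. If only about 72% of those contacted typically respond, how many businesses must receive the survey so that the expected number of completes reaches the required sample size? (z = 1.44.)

188

Completed interviews needed: n₀ = 1.44² × 0.2500 / 0.062² ≈ 134.86 → 135.
At a 72% response rate, contacts needed = 135 / 0.72 ≈ 187.50 → 188.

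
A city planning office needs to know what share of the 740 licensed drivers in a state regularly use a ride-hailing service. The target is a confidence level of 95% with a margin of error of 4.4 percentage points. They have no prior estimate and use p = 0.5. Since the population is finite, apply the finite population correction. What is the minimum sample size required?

298

For 95% confidence, z = 1.96.
Unadjusted: n₀ = 1.96² × 0.50 × 0.50 / 0.044² ≈ 496.07, so n₀ = 497.
Finite population correction with N = 740: n = n₀ / (1 + (n₀−1)/N) = 497 / (1 + 496/740) = 497 / 1.6703 ≈ 297.56.
Rounding up, n = 298.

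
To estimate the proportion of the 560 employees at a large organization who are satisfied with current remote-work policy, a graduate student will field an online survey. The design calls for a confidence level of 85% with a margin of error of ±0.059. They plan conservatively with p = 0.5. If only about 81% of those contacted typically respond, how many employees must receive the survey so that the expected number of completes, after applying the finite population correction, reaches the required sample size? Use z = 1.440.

146

Completed interviews needed (unadjusted): n₀ = 1.440² × 0.2500 / 0.059² ≈ 148.92 → 149.
FPC for N = 560: n = 149 / (1 + 148/560) = 149 / 1.2643 ≈ 117.85 → 118.
At an 81% response rate, contacts needed = 118 / 0.81 ≈ 145.68 → 146.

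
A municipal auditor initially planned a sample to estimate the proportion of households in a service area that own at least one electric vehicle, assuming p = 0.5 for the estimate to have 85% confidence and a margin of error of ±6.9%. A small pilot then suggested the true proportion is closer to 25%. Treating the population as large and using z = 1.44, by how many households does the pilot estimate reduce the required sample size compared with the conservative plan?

Conservative (p = 0.5): n = 1.44² × 0.25 / 0.069² ≈ 108.88 → 109.
Using p = 0.25: p(1−p) = 0.1875, so n = 1.44² × 0.1875 / 0.069² ≈ 81.66 → 82.
Reduction: 109 − 82 = 27.

27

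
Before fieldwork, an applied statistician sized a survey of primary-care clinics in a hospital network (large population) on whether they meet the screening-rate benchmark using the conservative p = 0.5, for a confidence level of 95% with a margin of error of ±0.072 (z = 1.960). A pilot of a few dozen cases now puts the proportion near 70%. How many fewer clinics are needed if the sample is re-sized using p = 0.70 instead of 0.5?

30

Conservative (p = 0.5): n = 1.960² × 0.25 / 0.072² ≈ 185.26 → 186.
Using p = 0.70: p(1−p) = 0.2100, so n = 1.960² × 0.2100 / 0.072² ≈ 155.62 → 156.
Reduction: 186 − 156 = 30.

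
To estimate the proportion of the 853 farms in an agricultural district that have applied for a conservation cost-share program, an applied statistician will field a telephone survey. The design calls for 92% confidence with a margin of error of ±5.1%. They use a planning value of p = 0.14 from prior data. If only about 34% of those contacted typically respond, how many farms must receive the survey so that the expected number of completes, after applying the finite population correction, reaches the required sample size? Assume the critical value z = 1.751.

Completed interviews needed (unadjusted): n₀ = 1.751² × 0.1204 / 0.051² ≈ 141.92 → 142.
FPC for N = 853: n = 142 / (1 + 141/853) = 142 / 1.1653 ≈ 121.86 → 122.
At a 34% response rate, contacts needed = 122 / 0.34 ≈ 358.82 → 359.

359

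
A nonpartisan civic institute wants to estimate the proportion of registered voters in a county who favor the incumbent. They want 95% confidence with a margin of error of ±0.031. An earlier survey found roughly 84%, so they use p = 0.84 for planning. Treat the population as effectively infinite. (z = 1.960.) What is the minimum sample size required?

With p = 0.84, p(1−p) = 0.1344.
n = z²·p(1−p)/E² = 1.960² × 0.1344 / 0.031² = 3.8416 × 0.1344 / 0.000961 ≈ 537.26.
Rounding up gives n = 538.

538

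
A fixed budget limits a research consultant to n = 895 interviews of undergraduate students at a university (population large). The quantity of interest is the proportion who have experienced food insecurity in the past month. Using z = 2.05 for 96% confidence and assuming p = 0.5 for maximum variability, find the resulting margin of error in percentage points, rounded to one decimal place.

3.4

SE(p̂) = √[p(1−p)/n] = √[0.2500/895] = 0.01671.
E = z × SE = 2.05 × 0.01671 = 0.03426, or 3.4 percentage points.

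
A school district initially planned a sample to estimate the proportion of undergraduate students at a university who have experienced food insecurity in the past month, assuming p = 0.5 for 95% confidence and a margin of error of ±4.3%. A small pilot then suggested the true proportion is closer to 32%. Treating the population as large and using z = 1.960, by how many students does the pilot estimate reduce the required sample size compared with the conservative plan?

67

Conservative (p = 0.5): n = 1.960² × 0.25 / 0.043² ≈ 519.42 → 520.
Using p = 0.32: p(1−p) = 0.2176, so n = 1.960² × 0.2176 / 0.043² ≈ 452.10 → 453.
Reduction: 520 − 453 = 67.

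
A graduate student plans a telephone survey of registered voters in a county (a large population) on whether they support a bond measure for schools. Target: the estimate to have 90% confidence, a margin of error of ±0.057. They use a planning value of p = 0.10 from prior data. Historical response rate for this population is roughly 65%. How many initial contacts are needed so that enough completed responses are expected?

116

For 90% confidence, z = 1.645.
Completed interviews needed: n₀ = 1.645² × 0.0900 / 0.057² ≈ 74.96 → 75.
At a 65% response rate, contacts needed = 75 / 0.65 ≈ 115.38 → 116.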